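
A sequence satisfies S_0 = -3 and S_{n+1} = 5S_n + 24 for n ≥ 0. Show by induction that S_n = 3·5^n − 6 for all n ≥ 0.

Base case: S_0 = -3, and 3·5^0 − 6 = 3 − 6 = -3.
Assume S_r = 3·5^r − 6 for some r ≥ 0.
Then S_{r+1} = 5S_r + 24 = 5·(3·5^r − 6) + 24 = 15·5^r − 30 + 24 = 3·5^{r+1} − 6.
By induction, S_n = 3·5^n − 6 for all n ≥ 0.

S_n = 3·5^n − 6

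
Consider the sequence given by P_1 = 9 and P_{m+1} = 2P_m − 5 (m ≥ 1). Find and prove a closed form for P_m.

Claim: P_m = 2^{m+1} + 5.

Base case: P_1 = 9, and 2^{1+1} + 5 = 4 + 5 = 9.
Assume P_r = 2^{r+1} + 5 for some r ≥ 1.
Then P_{r+1} = 2P_r − 5 = 2·(2^{r+1} + 5) − 5 = 2^{r+2} + 10 − 5 = 2^{r+2} + 5.
This completes the inductive step, so P_m = 2^{m+1} + 5 for all m ≥ 1.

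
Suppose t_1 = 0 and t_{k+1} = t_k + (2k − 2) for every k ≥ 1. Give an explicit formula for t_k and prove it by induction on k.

Claim: t_k = k^2 − 3k + 2.

Base case: t_1 = 0, and 1^2 − 3·1 + 2 = 0.
Assume t_j = j^2 − 3j + 2.
Then t_{j+1} = t_j + (2j − 2) = (j^2 − 3j + 2) + (2j − 2) = j^2 − j,
and (j+1)^2 − 3·(j+1) + 2 = j^2 − j.
By induction, t_k = k^2 − 3k + 2 for all k ≥ 1.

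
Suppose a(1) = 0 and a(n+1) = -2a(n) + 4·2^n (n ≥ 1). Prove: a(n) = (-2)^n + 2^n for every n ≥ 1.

Base case: a(1) = 0, and (-2)^1 + 2^1 = -2 + 2 = 0.
Assume a(r) = (-2)^r + 2^r for some r ≥ 1.
Then a(r+1) = -2a(r) + 4·2^r = -2·((-2)^r + 2^r) + 4·2^r = (-2)^{r+1} − 2·2^r + 4·2^r = (-2)^{r+1} + 2·2^r = (-2)^{r+1} + 2^{r+1}.
This completes the inductive step, so a(n) = (-2)^n + 2^n for all n ≥ 1.

a(n) = (-2)^n + 2^n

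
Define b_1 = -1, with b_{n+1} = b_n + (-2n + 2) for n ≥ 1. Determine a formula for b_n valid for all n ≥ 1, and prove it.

Claim: b_n = -n^2 + 3n − 3.

Base case: b_1 = -1, and -1^2 + 3·1 − 3 = -1.
Assume b_r = -r^2 + 3r − 3.
Then b_{r+1} = b_r + (-2r + 2) = (-r^2 + 3r − 3) + (-2r + 2) = -r^2 + r − 1,
and -(r+1)^2 + 3·(r+1) − 3 = -r^2 + r − 1.
By induction, b_n = -n^2 + 3n − 3 for all n ≥ 1.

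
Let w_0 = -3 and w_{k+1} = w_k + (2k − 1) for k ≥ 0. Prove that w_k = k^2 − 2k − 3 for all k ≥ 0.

Base case: w_0 = -3, and 0^2 − 2·0 − 3 = -3.
Assume w_r = r^2 − 2r − 3.
Then w_{r+1} = w_r + (2r − 1) = (r^2 − 2r − 3) + (2r − 1) = r^2 − 4,
and (r+1)^2 − 2·(r+1) − 3 = r^2 − 4.
By induction, w_k = k^2 − 2k − 3 for all k ≥ 0.

w_k = k^2 − 2k − 3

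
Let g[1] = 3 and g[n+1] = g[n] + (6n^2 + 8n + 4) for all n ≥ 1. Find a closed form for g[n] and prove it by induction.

Claim: g[n] = 2n^3 + n^2 + n − 1.

Base case: g[1] = 3, and 2·1^3 + 1^2 + 1 − 1 = 3.
Assume g[m] = 2m^3 + m^2 + m − 1.
Then g[m+1] = g[m] + (6m^2 + 8m + 4) = (2m^3 + m^2 + m − 1) + (6m^2 + 8m + 4) = 2m^3 + 7m^2 + 9m + 3,
and 2·(m+1)^3 + (m+1)^2 + (m+1) − 1 = 2m^3 + 7m^2 + 9m + 3.
Hence g[n] = 2n^3 + n^2 + n − 1 for every n ≥ 1, by induction.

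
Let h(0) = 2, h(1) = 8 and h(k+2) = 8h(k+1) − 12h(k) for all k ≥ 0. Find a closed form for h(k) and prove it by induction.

Claim: h(k) = 2^k + 6^k.

Base cases: h(0) = 2 and 2^0 + 6^0 = 2; h(1) = 8 and 2^1 + 6^1 = 8.
Assume h(j) = 2^j + 6^j for all 0 ≤ j ≤ r, where r ≥ 1.
Then h(r+1) = 8h(r) − 12h(r−1) = 8·(2^r + 6^r) − 12·(2^{r−1} + 6^{r−1}) = (8·2 − 12)2^{r−1} + (8·6 − 12)6^{r−1} = 4·2^{r−1} + 36·6^{r−1} = 2^{r+1} + 6^{r+1}.
This completes the inductive step, so h(k) = 2^k + 6^k for all k ≥ 0.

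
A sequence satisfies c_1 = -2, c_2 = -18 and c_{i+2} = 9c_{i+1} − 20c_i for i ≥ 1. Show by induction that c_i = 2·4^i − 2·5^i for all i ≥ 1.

Base cases: c_1 = -2 and 2·4^1 − 2·5^1 = -2; c_2 = -18 and 2·4^2 − 2·5^2 = -18.
Assume c_j = 2·4^j − 2·5^j for all 1 ≤ j ≤ r, where r ≥ 2.
Then c_{r+1} = 9c_r − 20c_{r−1} = 9·(2·4^r − 2·5^r) − 20·(2·4^{r−1} − 2·5^{r−1}) = 2·(9·4 − 20)4^{r−1} − 2·(9·5 − 20)5^{r−1} = 32·4^{r−1} − 50·5^{r−1} = 2·4^{r+1} − 2·5^{r+1}.
So the formula holds for r+1, and by strong induction c_i = 2·4^i − 2·5^i for all i ≥ 1.

c_i = 2·4^i − 2·5^i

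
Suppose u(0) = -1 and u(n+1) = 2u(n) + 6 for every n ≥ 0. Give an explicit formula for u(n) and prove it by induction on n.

Claim: u(n) = 5·2^n − 6.

Base case: u(0) = -1, and 5·2^0 − 6 = 5 − 6 = -1.
Assume u(m) = 5·2^m − 6 for some m ≥ 0.
Then u(m+1) = 2u(m) + 6 = 2·(5·2^m − 6) + 6 = 10·2^m − 12 + 6 = 5·2^{m+1} − 6.
Hence u(n) = 5·2^n − 6 for every n ≥ 0, by induction.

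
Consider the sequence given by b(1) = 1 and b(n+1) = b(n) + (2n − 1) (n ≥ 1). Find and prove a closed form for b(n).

Claim: b(n) = n^2 − 2n + 2.

Base case: b(1) = 1, and 1^2 − 2·1 + 2 = 1.
Assume b(k) = k^2 − 2k + 2.
Then b(k+1) = b(k) + (2k − 1) = (k^2 − 2k + 2) + (2k − 1) = k^2 + 1,
and (k+1)^2 − 2·(k+1) + 2 = k^2 + 1.
Hence b(n) = n^2 − 2n + 2 for every n ≥ 1, by induction.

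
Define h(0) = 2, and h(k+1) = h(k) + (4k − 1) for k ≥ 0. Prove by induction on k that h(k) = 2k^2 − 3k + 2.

Base case: h(0) = 2, and 2·0^2 − 3·0 + 2 = 2.
Assume h(m) = 2m^2 − 3m + 2.
Then h(m+1) = h(m) + (4m − 1) = (2m^2 − 3m + 2) + (4m − 1) = 2m^2 + m + 1,
and 2·(m+1)^2 − 3·(m+1) + 2 = 2m^2 + m + 1.
This completes the inductive step, so h(k) = 2k^2 − 3k + 2 for all k ≥ 0.

h(k) = 2k^2 − 3k + 2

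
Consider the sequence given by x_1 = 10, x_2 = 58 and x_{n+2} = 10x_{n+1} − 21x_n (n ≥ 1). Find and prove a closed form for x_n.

Claim: x_n = 7^n + 3^n.

Base cases: x_1 = 10 and 7^1 + 3^1 = 10; x_2 = 58 and 7^2 + 3^2 = 58.
Assume x_j = 7^j + 3^j for all 1 ≤ j ≤ k, where k ≥ 2.
Then x_{k+1} = 10x_k − 21x_{k−1} = 10·(7^k + 3^k) − 21·(7^{k−1} + 3^{k−1}) = (10·7 − 21)7^{k−1} + (10·3 − 21)3^{k−1} = 49·7^{k−1} + 9·3^{k−1} = 7^{k+1} + 3^{k+1}.
By strong induction, x_n = 7^n + 3^n for all n ≥ 1.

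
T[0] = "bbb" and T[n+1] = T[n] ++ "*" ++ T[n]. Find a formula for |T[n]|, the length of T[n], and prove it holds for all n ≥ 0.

Claim: |T[n]| = 2^{n+2} − 1.

Base case: |T[0]| = 3, and 2^{0+2} − 1 = 3.
Assume |T[r]| = 2^{r+2} − 1.
Then |T[r+1]| = |T[r]| + 1 + |T[r]| = 2|T[r]| + 1 = 2(2^{r+2} − 1) + 1 = 2^{r+3} − 2 + 1 = 2^{r+3} − 1.
Hence |T[n]| = 2^{n+2} − 1 for every n ≥ 0, by induction.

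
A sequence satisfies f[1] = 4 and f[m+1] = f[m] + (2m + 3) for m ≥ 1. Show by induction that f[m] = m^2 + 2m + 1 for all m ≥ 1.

Base case: f[1] = 4, and 1^2 + 2·1 + 1 = 4.
Assume f[r] = r^2 + 2r + 1.
Then f[r+1] = f[r] + (2r + 3) = (r^2 + 2r + 1) + (2r + 3) = r^2 + 4r + 4,
and (r+1)^2 + 2·(r+1) + 1 = r^2 + 4r + 4.
By induction, f[m] = m^2 + 2m + 1 for all m ≥ 1.

f[m] = m^2 + 2m + 1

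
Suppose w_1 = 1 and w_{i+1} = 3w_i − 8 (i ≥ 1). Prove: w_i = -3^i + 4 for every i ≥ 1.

Base case: w_1 = 1, and -3^1 + 4 = -3 + 4 = 1.
Assume w_k = -3^k + 4 for some k ≥ 1.
Then w_{k+1} = 3w_k − 8 = 3·(-3^k + 4) − 8 = -3^{k+1} + 12 − 8 = -3^{k+1} + 4.
By induction, w_i = -3^i + 4 for all i ≥ 1.

w_i = -3^i + 4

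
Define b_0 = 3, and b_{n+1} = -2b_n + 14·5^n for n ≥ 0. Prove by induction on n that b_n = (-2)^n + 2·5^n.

Base case: b_0 = 3, and (-2)^0 + 2·5^0 = 1 + 2 = 3.
Assume b_j = (-2)^j + 2·5^j for some j ≥ 0.
Then b_{j+1} = -2b_j + 14·5^j = -2·((-2)^j + 2·5^j) + 14·5^j = (-2)^{j+1} − 4·5^j + 14·5^j = (-2)^{j+1} + 10·5^j = (-2)^{j+1} + 2·5^{j+1}.
So the formula holds for j+1, and by induction b_n = (-2)^n + 2·5^n for all n ≥ 0.

b_n = (-2)^n + 2·5^n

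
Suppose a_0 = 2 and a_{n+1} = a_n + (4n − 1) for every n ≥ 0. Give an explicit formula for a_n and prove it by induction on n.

Claim: a_n = 2n^2 − 3n + 2.

Base case: a_0 = 2, and 2·0^2 − 3·0 + 2 = 2.
Assume a_r = 2r^2 − 3r + 2.
Then a_{r+1} = a_r + (4r − 1) = (2r^2 − 3r + 2) + (4r − 1) = 2r^2 + r + 1,
and 2·(r+1)^2 − 3·(r+1) + 2 = 2r^2 + r + 1.
Hence a_n = 2n^2 − 3n + 2 for every n ≥ 0, by induction.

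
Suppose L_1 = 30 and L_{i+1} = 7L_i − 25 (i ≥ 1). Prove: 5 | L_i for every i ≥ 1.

Base case: L_1 = 30 = 5·6, so 5 | L_1.
Assume 5 | L_m, so L_m = 5t for some integer t.
Then L_{m+1} = 7L_m − 25 = 7·(5t) − 25 = 5(7t − 5), so 5 | L_{m+1}.
Hence 5 | L_i for every i ≥ 1, by induction.

5 | L_i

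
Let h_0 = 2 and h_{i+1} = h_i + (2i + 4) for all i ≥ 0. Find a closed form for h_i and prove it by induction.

Claim: h_i = i^2 + 3i + 2.

Base case: h_0 = 2, and 0^2 + 3·0 + 2 = 2.
Assume h_r = r^2 + 3r + 2.
Then h_{r+1} = h_r + (2r + 4) = (r^2 + 3r + 2) + (2r + 4) = r^2 + 5r + 6,
and (r+1)^2 + 3·(r+1) + 2 = r^2 + 5r + 6.
This completes the inductive step, so h_i = i^2 + 3i + 2 for all i ≥ 0.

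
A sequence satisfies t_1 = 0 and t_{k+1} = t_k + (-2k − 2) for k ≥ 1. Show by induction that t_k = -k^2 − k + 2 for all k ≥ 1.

Base case: t_1 = 0, and -1^2 − 1 + 2 = 0.
Assume t_r = -r^2 − r + 2.
Then t_{r+1} = t_r + (-2r − 2) = (-r^2 − r + 2) + (-2r − 2) = -r^2 − 3r,
and -(r+1)^2 − (r+1) + 2 = -r^2 − 3r.
Hence t_k = -k^2 − k + 2 for every k ≥ 1, by induction.

t_k = -k^2 − k + 2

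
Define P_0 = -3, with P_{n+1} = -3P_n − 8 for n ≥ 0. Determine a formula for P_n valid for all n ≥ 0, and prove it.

Claim: P_n = -(-3)^n − 2.

Base case: P_0 = -3, and -(-3)^0 − 2 = -1 − 2 = -3.
Assume P_m = -(-3)^m − 2 for some m ≥ 0.
Then P_{m+1} = -3P_m − 8 = -3·(-(-3)^m − 2) − 8 = 3·(-3)^m + 6 − 8 = -(-3)^{m+1} − 2.
Hence P_n = -(-3)^n − 2 for every n ≥ 0, by induction.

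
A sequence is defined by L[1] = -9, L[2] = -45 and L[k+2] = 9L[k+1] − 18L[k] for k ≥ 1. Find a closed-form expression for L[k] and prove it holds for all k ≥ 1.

Claim: L[k] = -3^k − 6^k.

Base cases: L[1] = -9 and -3^1 − 6^1 = -9; L[2] = -45 and -3^2 − 6^2 = -45.
Assume L[i] = -3^i − 6^i for all 1 ≤ i ≤ j, where j ≥ 2.
Then L[j+1] = 9L[j] − 18L[j−1] = 9·(-3^j − 6^j) − 18·(-3^{j−1} − 6^{j−1}) = -(9·3 − 18)3^{j−1} − (9·6 − 18)6^{j−1} = -9·3^{j−1} − 36·6^{j−1} = -3^{j+1} − 6^{j+1}.
This completes the inductive step, so L[k] = -3^k − 6^k for all k ≥ 1.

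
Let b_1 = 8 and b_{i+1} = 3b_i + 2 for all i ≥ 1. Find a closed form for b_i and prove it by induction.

Claim: b_i = 3^{i+1} − 1.

Base case: b_1 = 8, and 3^{1+1} − 1 = 9 − 1 = 8.
Assume b_k = 3^{k+1} − 1 for some k ≥ 1.
Then b_{k+1} = 3b_k + 2 = 3·(3^{k+1} − 1) + 2 = 3^{k+2} − 3 + 2 = 3^{k+2} − 1.
So the formula holds for k+1, and by induction b_i = 3^{i+1} − 1 for all i ≥ 1.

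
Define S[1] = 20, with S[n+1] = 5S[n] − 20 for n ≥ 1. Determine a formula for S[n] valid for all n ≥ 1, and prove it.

Claim: S[n] = 3·5^n + 5.

Base case: S[1] = 20, and 3·5^1 + 5 = 15 + 5 = 20.
Assume S[j] = 3·5^j + 5 for some j ≥ 1.
Then S[j+1] = 5S[j] − 20 = 5·(3·5^j + 5) − 20 = 15·5^j + 25 − 20 = 3·5^{j+1} + 5.
This completes the inductive step, so S[n] = 3·5^n + 5 for all n ≥ 1.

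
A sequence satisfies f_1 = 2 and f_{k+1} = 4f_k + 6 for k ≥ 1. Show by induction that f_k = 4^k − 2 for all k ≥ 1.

Base case: f_1 = 2, and 4^1 − 2 = 4 − 2 = 2.
Assume f_m = 4^m − 2 for some m ≥ 1.
Then f_{m+1} = 4f_m + 6 = 4·(4^m − 2) + 6 = 4^{m+1} − 8 + 6 = 4^{m+1} − 2.
So the formula holds for m+1, and by induction f_k = 4^k − 2 for all k ≥ 1.

f_k = 4^k − 2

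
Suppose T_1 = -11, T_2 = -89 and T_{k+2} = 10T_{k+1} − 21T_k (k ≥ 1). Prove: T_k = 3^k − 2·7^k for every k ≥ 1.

Base cases: T_1 = -11 and 3^1 − 2·7^1 = -11; T_2 = -89 and 3^2 − 2·7^2 = -89.
Assume T_j = 3^j − 2·7^j for all 1 ≤ j ≤ r, where r ≥ 2.
Then T_{r+1} = 10T_r − 21T_{r−1} = 10·(3^r − 2·7^r) − 21·(3^{r−1} − 2·7^{r−1}) = (10·3 − 21)3^{r−1} − 2·(10·7 − 21)7^{r−1} = 9·3^{r−1} − 98·7^{r−1} = 3^{r+1} − 2·7^{r+1}.
Hence T_k = 3^k − 2·7^k for every k ≥ 1, by strong induction.

T_k = 3^k − 2·7^k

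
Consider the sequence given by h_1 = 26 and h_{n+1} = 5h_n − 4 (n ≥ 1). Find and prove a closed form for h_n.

Claim: h_n = 5^{n+1} + 1.

Base case: h_1 = 26, and 5^{1+1} + 1 = 25 + 1 = 26.
Assume h_m = 5^{m+1} + 1 for some m ≥ 1.
Then h_{m+1} = 5h_m − 4 = 5·(5^{m+1} + 1) − 4 = 5^{m+2} + 5 − 4 = 5^{m+2} + 1.
By induction, h_n = 5^{n+1} + 1 for all n ≥ 1.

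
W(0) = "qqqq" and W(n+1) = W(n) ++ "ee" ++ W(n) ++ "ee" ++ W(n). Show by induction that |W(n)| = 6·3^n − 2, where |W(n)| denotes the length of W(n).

Base case: |W(0)| = 4, and 6·3^0 − 2 = 4.
Assume |W(m)| = 6·3^m − 2.
Then |W(m+1)| = 3|W(m)| + 4 = 3(6·3^m − 2) + 4 = 6·3^{m+1} − 6 + 4 = 6·3^{m+1} − 2.
This completes the inductive step, so |W(n)| = 6·3^n − 2 for all n ≥ 0.

|W(n)| = 6·3^n − 2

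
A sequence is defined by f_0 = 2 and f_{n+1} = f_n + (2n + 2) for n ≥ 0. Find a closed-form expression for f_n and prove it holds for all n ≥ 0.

Claim: f_n = n^2 + n + 2.

Base case: f_0 = 2, and 0^2 + 0 + 2 = 2.
Assume f_m = m^2 + m + 2.
Then f_{m+1} = f_m + (2m + 2) = (m^2 + m + 2) + (2m + 2) = m^2 + 3m + 4,
and (m+1)^2 + (m+1) + 2 = m^2 + 3m + 4.
Hence f_n = n^2 + n + 2 for every n ≥ 0, by induction.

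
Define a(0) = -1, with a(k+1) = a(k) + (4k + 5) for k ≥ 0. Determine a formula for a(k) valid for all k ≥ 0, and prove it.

Claim: a(k) = 2k^2 + 3k − 1.

Base case: a(0) = -1, and 2·0^2 + 3·0 − 1 = -1.
Assume a(j) = 2j^2 + 3j − 1.
Then a(j+1) = a(j) + (4j + 5) = (2j^2 + 3j − 1) + (4j + 5) = 2j^2 + 7j + 4,
and 2·(j+1)^2 + 3·(j+1) − 1 = 2j^2 + 7j + 4.
Hence a(k) = 2k^2 + 3k − 1 for every k ≥ 0, by induction.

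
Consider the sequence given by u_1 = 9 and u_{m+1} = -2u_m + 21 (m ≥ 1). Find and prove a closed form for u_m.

Claim: u_m = -(-2)^m + 7.

Base case: u_1 = 9, and -(-2)^1 + 7 = 2 + 7 = 9.
Assume u_k = -(-2)^k + 7 for some k ≥ 1.
Then u_{k+1} = -2u_k + 21 = -2·(-(-2)^k + 7) + 21 = 2·(-2)^k − 14 + 21 = -(-2)^{k+1} + 7.
So the formula holds for k+1, and by induction u_m = -(-2)^m + 7 for all m ≥ 1.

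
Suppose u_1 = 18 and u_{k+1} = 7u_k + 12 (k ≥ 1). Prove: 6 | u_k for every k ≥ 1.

Base case: u_1 = 18 = 6·3, so 6 | u_1.
Assume 6 | u_r, so u_r = 6t for some integer t.
Then u_{r+1} = 7u_r + 12 = 7·(6t) + 12 = 6(7t + 2), so 6 | u_{r+1}.
So the property holds for r+1, and by induction 6 | u_k for all k ≥ 1.

6 | u_k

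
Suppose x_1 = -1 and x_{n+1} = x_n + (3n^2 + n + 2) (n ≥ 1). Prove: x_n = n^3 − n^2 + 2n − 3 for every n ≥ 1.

Base case: x_1 = -1, and 1^3 − 1^2 + 2·1 − 3 = -1.
Assume x_k = k^3 − k^2 + 2k − 3.
Then x_{k+1} = x_k + (3k^2 + k + 2) = (k^3 − k^2 + 2k − 3) + (3k^2 + k + 2) = k^3 + 2k^2 + 3k − 1,
and (k+1)^3 − (k+1)^2 + 2·(k+1) − 3 = k^3 + 2k^2 + 3k − 1.
Hence x_n = n^3 − n^2 + 2n − 3 for every n ≥ 1, by induction.

x_n = n^3 − n^2 + 2n − 3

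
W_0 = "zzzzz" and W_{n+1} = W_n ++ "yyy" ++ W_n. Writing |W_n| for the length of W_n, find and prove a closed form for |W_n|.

Claim: |W_n| = 2^{n+3} − 3.

Base case: |W_0| = 5, and 2^{0+3} − 3 = 5.
Assume |W_m| = 2^{m+3} − 3.
Then |W_{m+1}| = |W_m| + 3 + |W_m| = 2|W_m| + 3 = 2(2^{m+3} − 3) + 3 = 2^{m+1+3} − 6 + 3 = 2^{m+1+3} − 3.
By induction, |W_n| = 2^{n+3} − 3 for all n ≥ 0.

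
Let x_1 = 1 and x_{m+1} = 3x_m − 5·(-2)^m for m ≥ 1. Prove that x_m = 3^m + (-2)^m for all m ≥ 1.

Base case: x_1 = 1, and 3^1 + (-2)^1 = 3 − 2 = 1.
Assume x_j = 3^j + (-2)^j for some j ≥ 1.
Then x_{j+1} = 3x_j − 5·(-2)^j = 3·(3^j + (-2)^j) − 5·(-2)^j = 3^{j+1} + 3·(-2)^j − 5·(-2)^j = 3^{j+1} − 2·(-2)^j = 3^{j+1} + (-2)^{j+1}.
So the formula holds for j+1, and by induction x_m = 3^m + (-2)^m for all m ≥ 1.

x_m = 3^m + (-2)^m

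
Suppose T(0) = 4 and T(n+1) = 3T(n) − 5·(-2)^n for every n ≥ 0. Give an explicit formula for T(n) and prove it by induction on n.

Claim: T(n) = 3·3^n + (-2)^n.

Base case: T(0) = 4, and 3·3^0 + (-2)^0 = 3 + 1 = 4.
Assume T(j) = 3·3^j + (-2)^j for some j ≥ 0.
Then T(j+1) = 3T(j) − 5·(-2)^j = 3·(3·3^j + (-2)^j) − 5·(-2)^j = 3·3^{j+1} + 3·(-2)^j − 5·(-2)^j = 3·3^{j+1} − 2·(-2)^j = 3·3^{j+1} + (-2)^{j+1}.
This completes the inductive step, so T(n) = 3·3^n + (-2)^n for all n ≥ 0.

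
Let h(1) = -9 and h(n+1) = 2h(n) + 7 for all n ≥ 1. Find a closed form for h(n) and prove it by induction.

Claim: h(n) = -2^n − 7.

Base case: h(1) = -9, and -2^1 − 7 = -2 − 7 = -9.
Assume h(j) = -2^j − 7 for some j ≥ 1.
Then h(j+1) = 2h(j) + 7 = 2·(-2^j − 7) + 7 = -2^{j+1} − 14 + 7 = -2^{j+1} − 7.
This completes the inductive step, so h(n) = -2^n − 7 for all n ≥ 1.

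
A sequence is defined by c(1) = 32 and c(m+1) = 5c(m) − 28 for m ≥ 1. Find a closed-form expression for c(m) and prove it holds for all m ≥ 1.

Claim: c(m) = 5^{m+1} + 7.

Base case: c(1) = 32, and 5^{1+1} + 7 = 25 + 7 = 32.
Assume c(j) = 5^{j+1} + 7 for some j ≥ 1.
Then c(j+1) = 5c(j) − 28 = 5·(5^{j+1} + 7) − 28 = 5^{j+2} + 35 − 28 = 5^{j+2} + 7.
By induction, c(m) = 5^{m+1} + 7 for all m ≥ 1.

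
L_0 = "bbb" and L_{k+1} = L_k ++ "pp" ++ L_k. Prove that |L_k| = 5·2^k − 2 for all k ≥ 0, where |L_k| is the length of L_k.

Base case: |L_0| = 3, and 5·2^0 − 2 = 3.
Assume |L_j| = 5·2^j − 2.
Then |L_{j+1}| = |L_j| + 2 + |L_j| = 2|L_j| + 2 = 2(5·2^j − 2) + 2 = 5·2^{j+1} − 4 + 2 = 5·2^{j+1} − 2.
Hence |L_k| = 5·2^k − 2 for every k ≥ 0, by induction.

|L_k| = 5·2^k − 2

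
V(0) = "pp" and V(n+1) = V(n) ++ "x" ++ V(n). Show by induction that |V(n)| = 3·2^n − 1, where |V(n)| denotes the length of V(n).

Base case: |V(0)| = 2, and 3·2^0 − 1 = 2.
Assume |V(j)| = 3·2^j − 1.
Then |V(j+1)| = |V(j)| + 1 + |V(j)| = 2|V(j)| + 1 = 2(3·2^j − 1) + 1 = 3·2^{j+1} − 2 + 1 = 3·2^{j+1} − 1.
So the formula holds for j+1, and by induction |V(n)| = 3·2^n − 1 for all n ≥ 0.

|V(n)| = 3·2^n − 1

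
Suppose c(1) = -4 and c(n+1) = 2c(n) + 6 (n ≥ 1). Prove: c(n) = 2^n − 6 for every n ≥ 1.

Base case: c(1) = -4, and 2^1 − 6 = 2 − 6 = -4.
Assume c(k) = 2^k − 6 for some k ≥ 1.
Then c(k+1) = 2c(k) + 6 = 2·(2^k − 6) + 6 = 2^{k+1} − 12 + 6 = 2^{k+1} − 6.
So the formula holds for k+1, and by induction c(n) = 2^n − 6 for all n ≥ 1.

c(n) = 2^n − 6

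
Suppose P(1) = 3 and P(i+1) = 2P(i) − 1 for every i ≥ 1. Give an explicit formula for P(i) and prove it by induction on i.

Claim: P(i) = 2^i + 1.

Base case: P(1) = 3, and 2^1 + 1 = 2 + 1 = 3.
Assume P(k) = 2^k + 1 for some k ≥ 1.
Then P(k+1) = 2P(k) − 1 = 2·(2^k + 1) − 1 = 2^{k+1} + 2 − 1 = 2^{k+1} + 1.
This completes the inductive step, so P(i) = 2^i + 1 for all i ≥ 1.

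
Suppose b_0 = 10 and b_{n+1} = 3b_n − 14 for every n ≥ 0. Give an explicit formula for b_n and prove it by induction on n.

Claim: b_n = 3^{n+1} + 7.

Base case: b_0 = 10, and 3^{0+1} + 7 = 3 + 7 = 10.
Assume b_k = 3^{k+1} + 7 for some k ≥ 0.
Then b_{k+1} = 3b_k − 14 = 3·(3^{k+1} + 7) − 14 = 3^{k+2} + 21 − 14 = 3^{k+2} + 7.
So the formula holds for k+1, and by induction b_n = 3^{n+1} + 7 for all n ≥ 0.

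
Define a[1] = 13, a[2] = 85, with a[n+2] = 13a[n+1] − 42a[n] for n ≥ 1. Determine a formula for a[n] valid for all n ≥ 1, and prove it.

Claim: a[n] = 6^n + 7^n.

Base cases: a[1] = 13 and 6^1 + 7^1 = 13; a[2] = 85 and 6^2 + 7^2 = 85.
Assume a[j] = 6^j + 7^j for all 1 ≤ j ≤ k, where k ≥ 2.
Then a[k+1] = 13a[k] − 42a[k−1] = 13·(6^k + 7^k) − 42·(6^{k−1} + 7^{k−1}) = (13·6 − 42)6^{k−1} + (13·7 − 42)7^{k−1} = 36·6^{k−1} + 49·7^{k−1} = 6^{k+1} + 7^{k+1}.
By strong induction, a[n] = 6^n + 7^n for all n ≥ 1.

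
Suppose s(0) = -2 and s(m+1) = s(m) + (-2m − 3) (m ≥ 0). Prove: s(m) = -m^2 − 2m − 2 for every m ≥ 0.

Base case: s(0) = -2, and -0^2 − 2·0 − 2 = -2.
Assume s(k) = -k^2 − 2k − 2.
Then s(k+1) = s(k) + (-2k − 3) = (-k^2 − 2k − 2) + (-2k − 3) = -k^2 − 4k − 5,
and -(k+1)^2 − 2·(k+1) − 2 = -k^2 − 4k − 5.
Hence s(m) = -m^2 − 2m − 2 for every m ≥ 0, by induction.

s(m) = -m^2 − 2m − 2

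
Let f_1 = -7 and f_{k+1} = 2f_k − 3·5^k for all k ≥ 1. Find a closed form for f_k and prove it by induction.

Claim: f_k = -2^k − 5^k.

Base case: f_1 = -7, and -2^1 − 5^1 = -2 − 5 = -7.
Assume f_m = -2^m − 5^m for some m ≥ 1.
Then f_{m+1} = 2f_m − 3·5^m = 2·(-2^m − 5^m) − 3·5^m = -2^{m+1} − 2·5^m − 3·5^m = -2^{m+1} − 5·5^m = -2^{m+1} − 5^{m+1}.
By induction, f_k = -2^k − 5^k for all k ≥ 1.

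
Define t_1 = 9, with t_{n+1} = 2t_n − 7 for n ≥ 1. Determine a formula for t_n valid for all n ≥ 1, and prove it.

Claim: t_n = 2^n + 7.

Base case: t_1 = 9, and 2^1 + 7 = 2 + 7 = 9.
Assume t_j = 2^j + 7 for some j ≥ 1.
Then t_{j+1} = 2t_j − 7 = 2·(2^j + 7) − 7 = 2^{j+1} + 14 − 7 = 2^{j+1} + 7.
So the formula holds for j+1, and by induction t_n = 2^n + 7 for all n ≥ 1.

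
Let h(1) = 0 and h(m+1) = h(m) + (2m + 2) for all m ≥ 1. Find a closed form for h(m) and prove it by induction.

Claim: h(m) = m^2 + m − 2.

Base case: h(1) = 0, and 1^2 + 1 − 2 = 0.
Assume h(r) = r^2 + r − 2.
Then h(r+1) = h(r) + (2r + 2) = (r^2 + r − 2) + (2r + 2) = r^2 + 3r,
and (r+1)^2 + (r+1) − 2 = r^2 + 3r.
Hence h(m) = m^2 + m − 2 for every m ≥ 1, by induction.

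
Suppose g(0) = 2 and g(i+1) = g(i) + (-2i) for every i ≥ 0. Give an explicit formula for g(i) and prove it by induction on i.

Claim: g(i) = -i^2 + i + 2.

Base case: g(0) = 2, and -0^2 + 0 + 2 = 2.
Assume g(r) = -r^2 + r + 2.
Then g(r+1) = g(r) + (-2r) = (-r^2 + r + 2) + (-2r) = -r^2 − r + 2,
and -(r+1)^2 + (r+1) + 2 = -r^2 − r + 2.
By induction, g(i) = -i^2 + i + 2 for all i ≥ 0.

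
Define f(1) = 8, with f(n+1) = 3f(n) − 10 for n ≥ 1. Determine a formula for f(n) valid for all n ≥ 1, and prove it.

Claim: f(n) = 3^n + 5.

Base case: f(1) = 8, and 3^1 + 5 = 3 + 5 = 8.
Assume f(r) = 3^r + 5 for some r ≥ 1.
Then f(r+1) = 3f(r) − 10 = 3·(3^r + 5) − 10 = 3^{r+1} + 15 − 10 = 3^{r+1} + 5.
Hence f(n) = 3^n + 5 for every n ≥ 1, by induction.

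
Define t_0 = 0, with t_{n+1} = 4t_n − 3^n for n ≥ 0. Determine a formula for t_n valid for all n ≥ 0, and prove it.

Claim: t_n = -4^n + 3^n.

Base case: t_0 = 0, and -4^0 + 3^0 = -1 + 1 = 0.
Assume t_j = -4^j + 3^j for some j ≥ 0.
Then t_{j+1} = 4t_j − 3^j = 4·(-4^j + 3^j) − 3^j = -4^{j+1} + 4·3^j − 3^j = -4^{j+1} + 3·3^j = -4^{j+1} + 3^{j+1}.
So the formula holds for j+1, and by induction t_n = -4^n + 3^n for all n ≥ 0.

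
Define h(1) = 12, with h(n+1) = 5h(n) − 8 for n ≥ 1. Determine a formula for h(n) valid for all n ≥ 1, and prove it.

Claim: h(n) = 2·5^n + 2.

Base case: h(1) = 12, and 2·5^1 + 2 = 10 + 2 = 12.
Assume h(m) = 2·5^m + 2 for some m ≥ 1.
Then h(m+1) = 5h(m) − 8 = 5·(2·5^m + 2) − 8 = 10·5^m + 10 − 8 = 2·5^{m+1} + 2.
By induction, h(n) = 2·5^n + 2 for all n ≥ 1.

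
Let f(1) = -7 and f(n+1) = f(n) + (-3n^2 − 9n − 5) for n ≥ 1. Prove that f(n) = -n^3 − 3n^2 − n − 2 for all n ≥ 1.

Base case: f(1) = -7, and -1^3 − 3·1^2 − 1 − 2 = -7.
Assume f(r) = -r^3 − 3r^2 − r − 2.
Then f(r+1) = f(r) + (-3r^2 − 9r − 5) = (-r^3 − 3r^2 − r − 2) + (-3r^2 − 9r − 5) = -r^3 − 6r^2 − 10r − 7,
and -(r+1)^3 − 3·(r+1)^2 − (r+1) − 2 = -r^3 − 6r^2 − 10r − 7.
By induction, f(n) = -n^3 − 3n^2 − n − 2 for all n ≥ 1.

f(n) = -n^3 − 3n^2 − n − 2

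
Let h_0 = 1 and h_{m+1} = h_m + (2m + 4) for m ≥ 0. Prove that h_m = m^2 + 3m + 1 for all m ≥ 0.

Base case: h_0 = 1, and 0^2 + 3·0 + 1 = 1.
Assume h_r = r^2 + 3r + 1.
Then h_{r+1} = h_r + (2r + 4) = (r^2 + 3r + 1) + (2r + 4) = r^2 + 5r + 5,
and (r+1)^2 + 3·(r+1) + 1 = r^2 + 5r + 5.
Hence h_m = m^2 + 3m + 1 for every m ≥ 0, by induction.

h_m = m^2 + 3m + 1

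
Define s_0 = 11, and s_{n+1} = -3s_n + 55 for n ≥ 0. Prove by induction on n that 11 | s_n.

Base case: s_0 = 11 = 11·1, so 11 | s_0.
Assume 11 | s_j, so s_j = 11t for some integer t.
Then s_{j+1} = -3s_j + 55 = -3·(11t) + 55 = 11(-3t + 5), so 11 | s_{j+1}.
This completes the inductive step, so 11 | s_n for all n ≥ 0.

11 | s_n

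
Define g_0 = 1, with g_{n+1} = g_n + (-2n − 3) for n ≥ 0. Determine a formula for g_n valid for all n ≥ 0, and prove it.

Claim: g_n = -n^2 − 2n + 1.

Base case: g_0 = 1, and -0^2 − 2·0 + 1 = 1.
Assume g_r = -r^2 − 2r + 1.
Then g_{r+1} = g_r + (-2r − 3) = (-r^2 − 2r + 1) + (-2r − 3) = -r^2 − 4r − 2,
and -(r+1)^2 − 2·(r+1) + 1 = -r^2 − 4r − 2.
Hence g_n = -n^2 − 2n + 1 for every n ≥ 0, by induction.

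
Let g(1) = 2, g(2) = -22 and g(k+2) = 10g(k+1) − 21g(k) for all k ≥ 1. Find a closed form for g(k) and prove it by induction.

Claim: g(k) = 3·3^k − 7^k.

Base cases: g(1) = 2 and 3·3^1 − 7^1 = 2; g(2) = -22 and 3·3^2 − 7^2 = -22.
Assume g(i) = 3·3^i − 7^i for all 1 ≤ i ≤ j, where j ≥ 2.
Then g(j+1) = 10g(j) − 21g(j−1) = 10·(3·3^j − 7^j) − 21·(3·3^{j−1} − 7^{j−1}) = 3·(10·3 − 21)3^{j−1} − (10·7 − 21)7^{j−1} = 27·3^{j−1} − 49·7^{j−1} = 3·3^{j+1} − 7^{j+1}.
This completes the inductive step, so g(k) = 3·3^k − 7^k for all k ≥ 1.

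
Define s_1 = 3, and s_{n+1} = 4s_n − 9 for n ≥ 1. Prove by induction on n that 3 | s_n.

Base case: s_1 = 3 = 3·1, so 3 | s_1.
Assume 3 | s_k, so s_k = 3t for some integer t.
Then s_{k+1} = 4s_k − 9 = 4·(3t) − 9 = 3(4t − 3), so 3 | s_{k+1}.
Hence 3 | s_n for every n ≥ 1, by induction.

3 | s_n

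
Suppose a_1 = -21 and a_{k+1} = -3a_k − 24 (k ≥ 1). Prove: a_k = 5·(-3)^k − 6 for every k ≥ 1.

Base case: a_1 = -21, and 5·(-3)^1 − 6 = -15 − 6 = -21.
Assume a_r = 5·(-3)^r − 6 for some r ≥ 1.
Then a_{r+1} = -3a_r − 24 = -3·(5·(-3)^r − 6) − 24 = -15·(-3)^r + 18 − 24 = 5·(-3)^{r+1} − 6.
So the formula holds for r+1, and by induction a_k = 5·(-3)^k − 6 for all k ≥ 1.

a_k = 5·(-3)^k − 6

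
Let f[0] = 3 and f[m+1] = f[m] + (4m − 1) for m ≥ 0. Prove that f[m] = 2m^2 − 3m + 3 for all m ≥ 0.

Base case: f[0] = 3, and 2·0^2 − 3·0 + 3 = 3.
Assume f[k] = 2k^2 − 3k + 3.
Then f[k+1] = f[k] + (4k − 1) = (2k^2 − 3k + 3) + (4k − 1) = 2k^2 + k + 2,
and 2·(k+1)^2 − 3·(k+1) + 3 = 2k^2 + k + 2.
By induction, f[m] = 2m^2 − 3m + 3 for all m ≥ 0.

f[m] = 2m^2 − 3m + 3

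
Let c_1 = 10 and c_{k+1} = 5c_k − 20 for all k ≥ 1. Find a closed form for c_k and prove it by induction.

Claim: c_k = 5^k + 5.

Base case: c_1 = 10, and 5^1 + 5 = 5 + 5 = 10.
Assume c_r = 5^r + 5 for some r ≥ 1.
Then c_{r+1} = 5c_r − 20 = 5·(5^r + 5) − 20 = 5^{r+1} + 25 − 20 = 5^{r+1} + 5.
Hence c_k = 5^k + 5 for every k ≥ 1, by induction.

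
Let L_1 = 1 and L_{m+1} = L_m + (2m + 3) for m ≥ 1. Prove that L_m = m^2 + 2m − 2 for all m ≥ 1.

Base case: L_1 = 1, and 1^2 + 2·1 − 2 = 1.
Assume L_r = r^2 + 2r − 2.
Then L_{r+1} = L_r + (2r + 3) = (r^2 + 2r − 2) + (2r + 3) = r^2 + 4r + 1,
and (r+1)^2 + 2·(r+1) − 2 = r^2 + 4r + 1.
By induction, L_m = m^2 + 2m − 2 for all m ≥ 1.

L_m = m^2 + 2m − 2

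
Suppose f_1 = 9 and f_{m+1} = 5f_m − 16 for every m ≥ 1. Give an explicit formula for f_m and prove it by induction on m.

Claim: f_m = 5^m + 4.

Base case: f_1 = 9, and 5^1 + 4 = 5 + 4 = 9.
Assume f_j = 5^j + 4 for some j ≥ 1.
Then f_{j+1} = 5f_j − 16 = 5·(5^j + 4) − 16 = 5^{j+1} + 20 − 16 = 5^{j+1} + 4.
This completes the inductive step, so f_m = 5^m + 4 for all m ≥ 1.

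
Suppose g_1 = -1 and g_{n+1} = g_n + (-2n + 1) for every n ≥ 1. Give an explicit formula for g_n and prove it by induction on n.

Claim: g_n = -n^2 + 2n − 2.

Base case: g_1 = -1, and -1^2 + 2·1 − 2 = -1.
Assume g_m = -m^2 + 2m − 2.
Then g_{m+1} = g_m + (-2m + 1) = (-m^2 + 2m − 2) + (-2m + 1) = -m^2 − 1,
and -(m+1)^2 + 2·(m+1) − 2 = -m^2 − 1.
This completes the inductive step, so g_n = -n^2 + 2n − 2 for all n ≥ 1.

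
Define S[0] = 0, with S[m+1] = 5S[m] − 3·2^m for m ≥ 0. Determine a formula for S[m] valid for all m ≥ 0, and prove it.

Claim: S[m] = -5^m + 2^m.

Base case: S[0] = 0, and -5^0 + 2^0 = -1 + 1 = 0.
Assume S[r] = -5^r + 2^r for some r ≥ 0.
Then S[r+1] = 5S[r] − 3·2^r = 5·(-5^r + 2^r) − 3·2^r = -5^{r+1} + 5·2^r − 3·2^r = -5^{r+1} + 2·2^r = -5^{r+1} + 2^{r+1}.
By induction, S[m] = -5^m + 2^m for all m ≥ 0.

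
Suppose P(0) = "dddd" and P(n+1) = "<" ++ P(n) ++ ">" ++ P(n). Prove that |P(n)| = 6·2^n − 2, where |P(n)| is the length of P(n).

Base case: |P(0)| = 4, and 6·2^0 − 2 = 4.
Assume |P(j)| = 6·2^j − 2.
Then |P(j+1)| = 1 + |P(j)| + 1 + |P(j)| = 2|P(j)| + 2 = 2(6·2^j − 2) + 2 = 6·2^{j+1} − 4 + 2 = 6·2^{j+1} − 2.
This completes the inductive step, so |P(n)| = 6·2^n − 2 for all n ≥ 0.

|P(n)| = 6·2^n − 2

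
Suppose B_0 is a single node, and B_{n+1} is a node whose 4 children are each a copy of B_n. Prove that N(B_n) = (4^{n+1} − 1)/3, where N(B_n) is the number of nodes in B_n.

Base case: N(B_0) = 1, and (4^{0+1} − 1)/3 = 1.
Assume N(B_r) = (4^{r+1} − 1)/3.
Then N(B_{r+1}) = 1 + 4N(B_r) = 1 + 4·(4^{r+1} − 1)/3 = 1 + (4^{r+2} − 4)/3 = (3 + 4^{r+2} − 4)/3 = (4^{r+2} − 1)/3.
So the formula holds for r+1, and by induction N(B_n) = (4^{n+1} − 1)/3 for all n ≥ 0.

N(B_n) = (4^{n+1} − 1)/3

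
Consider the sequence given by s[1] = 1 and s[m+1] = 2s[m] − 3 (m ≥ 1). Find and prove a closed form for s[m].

Claim: s[m] = -2^m + 3.

Base case: s[1] = 1, and -2^1 + 3 = -2 + 3 = 1.
Assume s[r] = -2^r + 3 for some r ≥ 1.
Then s[r+1] = 2s[r] − 3 = 2·(-2^r + 3) − 3 = -2^{r+1} + 6 − 3 = -2^{r+1} + 3.
This completes the inductive step, so s[m] = -2^m + 3 for all m ≥ 1.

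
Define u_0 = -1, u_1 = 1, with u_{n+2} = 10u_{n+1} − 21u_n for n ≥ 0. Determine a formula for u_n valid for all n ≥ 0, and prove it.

Claim: u_n = 7^n − 2·3^n.

Base cases: u_0 = -1 and 7^0 − 2·3^0 = -1; u_1 = 1 and 7^1 − 2·3^1 = 1.
Assume u_j = 7^j − 2·3^j for all 0 ≤ j ≤ m, where m ≥ 1.
Then u_{m+1} = 10u_m − 21u_{m−1} = 10·(7^m − 2·3^m) − 21·(7^{m−1} − 2·3^{m−1}) = (10·7 − 21)7^{m−1} − 2·(10·3 − 21)3^{m−1} = 49·7^{m−1} − 18·3^{m−1} = 7^{m+1} − 2·3^{m+1}.
So the formula holds for m+1, and by strong induction u_n = 7^n − 2·3^n for all n ≥ 0.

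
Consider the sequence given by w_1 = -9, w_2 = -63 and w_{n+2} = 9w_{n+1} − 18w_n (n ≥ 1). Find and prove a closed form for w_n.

Claim: w_n = 3^n − 2·6^n.

Base cases: w_1 = -9 and 3^1 − 2·6^1 = -9; w_2 = -63 and 3^2 − 2·6^2 = -63.
Assume w_j = 3^j − 2·6^j for all 1 ≤ j ≤ r, where r ≥ 2.
Then w_{r+1} = 9w_r − 18w_{r−1} = 9·(3^r − 2·6^r) − 18·(3^{r−1} − 2·6^{r−1}) = (9·3 − 18)3^{r−1} − 2·(9·6 − 18)6^{r−1} = 9·3^{r−1} − 72·6^{r−1} = 3^{r+1} − 2·6^{r+1}.
So the formula holds for r+1, and by strong induction w_n = 3^n − 2·6^n for all n ≥ 1.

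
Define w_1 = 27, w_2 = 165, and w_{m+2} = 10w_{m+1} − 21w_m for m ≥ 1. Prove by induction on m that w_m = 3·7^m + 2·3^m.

Base cases: w_1 = 27 and 3·7^1 + 2·3^1 = 27; w_2 = 165 and 3·7^2 + 2·3^2 = 165.
Assume w_j = 3·7^j + 2·3^j for all 1 ≤ j ≤ k, where k ≥ 2.
Then w_{k+1} = 10w_k − 21w_{k−1} = 10·(3·7^k + 2·3^k) − 21·(3·7^{k−1} + 2·3^{k−1}) = 3·(10·7 − 21)7^{k−1} + 2·(10·3 − 21)3^{k−1} = 147·7^{k−1} + 18·3^{k−1} = 3·7^{k+1} + 2·3^{k+1}.
This completes the inductive step, so w_m = 3·7^m + 2·3^m for all m ≥ 1.

w_m = 3·7^m + 2·3^m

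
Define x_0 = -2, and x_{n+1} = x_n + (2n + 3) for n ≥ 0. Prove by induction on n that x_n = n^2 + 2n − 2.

Base case: x_0 = -2, and 0^2 + 2·0 − 2 = -2.
Assume x_m = m^2 + 2m − 2.
Then x_{m+1} = x_m + (2m + 3) = (m^2 + 2m − 2) + (2m + 3) = m^2 + 4m + 1,
and (m+1)^2 + 2·(m+1) − 2 = m^2 + 4m + 1.
Hence x_n = n^2 + 2n − 2 for every n ≥ 0, by induction.

x_n = n^2 + 2n − 2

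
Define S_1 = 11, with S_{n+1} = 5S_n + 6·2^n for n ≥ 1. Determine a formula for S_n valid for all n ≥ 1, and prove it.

Claim: S_n = 3·5^n − 2·2^n.

Base case: S_1 = 11, and 3·5^1 − 2·2^1 = 15 − 4 = 11.
Assume S_k = 3·5^k − 2·2^k for some k ≥ 1.
Then S_{k+1} = 5S_k + 6·2^k = 5·(3·5^k − 2·2^k) + 6·2^k = 3·5^{k+1} − 10·2^k + 6·2^k = 3·5^{k+1} − 4·2^k = 3·5^{k+1} − 2·2^{k+1}.
Hence S_n = 3·5^n − 2·2^n for every n ≥ 1, by induction.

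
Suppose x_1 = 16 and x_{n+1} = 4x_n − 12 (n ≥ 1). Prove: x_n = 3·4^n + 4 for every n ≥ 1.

Base case: x_1 = 16, and 3·4^1 + 4 = 12 + 4 = 16.
Assume x_m = 3·4^m + 4 for some m ≥ 1.
Then x_{m+1} = 4x_m − 12 = 4·(3·4^m + 4) − 12 = 12·4^m + 16 − 12 = 3·4^{m+1} + 4.
Hence x_n = 3·4^n + 4 for every n ≥ 1, by induction.

x_n = 3·4^n + 4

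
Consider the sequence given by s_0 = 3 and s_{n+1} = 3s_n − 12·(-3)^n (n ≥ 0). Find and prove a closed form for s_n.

Claim: s_n = 3^n + 2·(-3)^n.

Base case: s_0 = 3, and 3^0 + 2·(-3)^0 = 1 + 2 = 3.
Assume s_r = 3^r + 2·(-3)^r for some r ≥ 0.
Then s_{r+1} = 3s_r − 12·(-3)^r = 3·(3^r + 2·(-3)^r) − 12·(-3)^r = 3^{r+1} + 6·(-3)^r − 12·(-3)^r = 3^{r+1} − 6·(-3)^r = 3^{r+1} + 2·(-3)^{r+1}.
Hence s_n = 3^n + 2·(-3)^n for every n ≥ 0, by induction.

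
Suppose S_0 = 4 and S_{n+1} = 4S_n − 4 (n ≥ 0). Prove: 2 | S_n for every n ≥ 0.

Base case: S_0 = 4 = 2·2, so 2 | S_0.
Assume 2 | S_k, so S_k = 2t for some integer t.
Then S_{k+1} = 4S_k − 4 = 4·(2t) − 4 = 2(4t − 2), so 2 | S_{k+1}.
Hence 2 | S_n for every n ≥ 0, by induction.

2 | S_n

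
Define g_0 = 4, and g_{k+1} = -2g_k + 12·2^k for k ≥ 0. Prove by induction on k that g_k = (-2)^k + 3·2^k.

Base case: g_0 = 4, and (-2)^0 + 3·2^0 = 1 + 3 = 4.
Assume g_j = (-2)^j + 3·2^j for some j ≥ 0.
Then g_{j+1} = -2g_j + 12·2^j = -2·((-2)^j + 3·2^j) + 12·2^j = (-2)^{j+1} − 6·2^j + 12·2^j = (-2)^{j+1} + 6·2^j = (-2)^{j+1} + 3·2^{j+1}.
By induction, g_k = (-2)^k + 3·2^k for all k ≥ 0.

g_k = (-2)^k + 3·2^k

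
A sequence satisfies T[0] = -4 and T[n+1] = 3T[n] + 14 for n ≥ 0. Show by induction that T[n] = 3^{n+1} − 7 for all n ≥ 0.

Base case: T[0] = -4, and 3^{0+1} − 7 = 3 − 7 = -4.
Assume T[r] = 3^{r+1} − 7 for some r ≥ 0.
Then T[r+1] = 3T[r] + 14 = 3·(3^{r+1} − 7) + 14 = 3^{r+2} − 21 + 14 = 3^{r+2} − 7.
Hence T[n] = 3^{n+1} − 7 for every n ≥ 0, by induction.

T[n] = 3^{n+1} − 7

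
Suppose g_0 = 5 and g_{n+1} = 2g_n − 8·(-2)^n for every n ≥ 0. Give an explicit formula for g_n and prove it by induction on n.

Claim: g_n = 3·2^n + 2·(-2)^n.

Base case: g_0 = 5, and 3·2^0 + 2·(-2)^0 = 3 + 2 = 5.
Assume g_r = 3·2^r + 2·(-2)^r for some r ≥ 0.
Then g_{r+1} = 2g_r − 8·(-2)^r = 2·(3·2^r + 2·(-2)^r) − 8·(-2)^r = 3·2^{r+1} + 4·(-2)^r − 8·(-2)^r = 3·2^{r+1} − 4·(-2)^r = 3·2^{r+1} + 2·(-2)^{r+1}.
By induction, g_n = 3·2^n + 2·(-2)^n for all n ≥ 0.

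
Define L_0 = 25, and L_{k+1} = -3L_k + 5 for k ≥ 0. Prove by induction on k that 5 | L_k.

Base case: L_0 = 25 = 5·5, so 5 | L_0.
Assume 5 | L_r, so L_r = 5t for some integer t.
Then L_{r+1} = -3L_r + 5 = -3·(5t) + 5 = 5(-3t + 1), so 5 | L_{r+1}.
So the property holds for r+1, and by induction 5 | L_k for all k ≥ 0.

5 | L_k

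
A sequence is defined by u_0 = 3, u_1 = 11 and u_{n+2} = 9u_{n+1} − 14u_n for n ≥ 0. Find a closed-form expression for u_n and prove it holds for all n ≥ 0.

Claim: u_n = 7^n + 2·2^n.

Base cases: u_0 = 3 and 7^0 + 2·2^0 = 3; u_1 = 11 and 7^1 + 2·2^1 = 11.
Assume u_j = 7^j + 2·2^j for all 0 ≤ j ≤ m, where m ≥ 1.
Then u_{m+1} = 9u_m − 14u_{m−1} = 9·(7^m + 2·2^m) − 14·(7^{m−1} + 2·2^{m−1}) = (9·7 − 14)7^{m−1} + 2·(9·2 − 14)2^{m−1} = 49·7^{m−1} + 8·2^{m−1} = 7^{m+1} + 2·2^{m+1}.
Hence u_n = 7^n + 2·2^n for every n ≥ 0, by strong induction.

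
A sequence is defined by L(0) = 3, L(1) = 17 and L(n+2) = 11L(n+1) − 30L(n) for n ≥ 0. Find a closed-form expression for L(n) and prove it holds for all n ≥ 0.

Claim: L(n) = 5^n + 2·6^n.

Base cases: L(0) = 3 and 5^0 + 2·6^0 = 3; L(1) = 17 and 5^1 + 2·6^1 = 17.
Assume L(i) = 5^i + 2·6^i for all 0 ≤ i ≤ j, where j ≥ 1.
Then L(j+1) = 11L(j) − 30L(j−1) = 11·(5^j + 2·6^j) − 30·(5^{j−1} + 2·6^{j−1}) = (11·5 − 30)5^{j−1} + 2·(11·6 − 30)6^{j−1} = 25·5^{j−1} + 72·6^{j−1} = 5^{j+1} + 2·6^{j+1}.
This completes the inductive step, so L(n) = 5^n + 2·6^n for all n ≥ 0.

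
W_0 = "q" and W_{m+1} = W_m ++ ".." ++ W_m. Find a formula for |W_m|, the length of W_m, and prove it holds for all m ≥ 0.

Claim: |W_m| = 3·2^m − 2.

Base case: |W_0| = 1, and 3·2^0 − 2 = 1.
Assume |W_j| = 3·2^j − 2.
Then |W_{j+1}| = |W_j| + 2 + |W_j| = 2|W_j| + 2 = 2(3·2^j − 2) + 2 = 3·2^{j+1} − 4 + 2 = 3·2^{j+1} − 2.
Hence |W_m| = 3·2^m − 2 for every m ≥ 0, by induction.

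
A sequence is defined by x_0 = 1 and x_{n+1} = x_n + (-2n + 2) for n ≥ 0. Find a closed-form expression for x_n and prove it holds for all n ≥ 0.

Claim: x_n = -n^2 + 3n + 1.

Base case: x_0 = 1, and -0^2 + 3·0 + 1 = 1.
Assume x_j = -j^2 + 3j + 1.
Then x_{j+1} = x_j + (-2j + 2) = (-j^2 + 3j + 1) + (-2j + 2) = -j^2 + j + 3,
and -(j+1)^2 + 3·(j+1) + 1 = -j^2 + j + 3.
This completes the inductive step, so x_n = -n^2 + 3n + 1 for all n ≥ 0.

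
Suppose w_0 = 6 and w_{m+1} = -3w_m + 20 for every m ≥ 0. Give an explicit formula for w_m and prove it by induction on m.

Claim: w_m = (-3)^m + 5.

Base case: w_0 = 6, and (-3)^0 + 5 = 1 + 5 = 6.
Assume w_k = (-3)^k + 5 for some k ≥ 0.
Then w_{k+1} = -3w_k + 20 = -3·((-3)^k + 5) + 20 = -3·(-3)^k − 15 + 20 = (-3)^{k+1} + 5.
By induction, w_m = (-3)^m + 5 for all m ≥ 0.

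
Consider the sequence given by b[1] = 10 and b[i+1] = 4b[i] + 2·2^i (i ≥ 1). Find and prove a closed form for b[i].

Claim: b[i] = 3·4^i − 2^i.

Base case: b[1] = 10, and 3·4^1 − 2^1 = 12 − 2 = 10.
Assume b[k] = 3·4^k − 2^k for some k ≥ 1.
Then b[k+1] = 4b[k] + 2·2^k = 4·(3·4^k − 2^k) + 2·2^k = 3·4^{k+1} − 4·2^k + 2·2^k = 3·4^{k+1} − 2·2^k = 3·4^{k+1} − 2^{k+1}.
This completes the inductive step, so b[i] = 3·4^i − 2^i for all i ≥ 1.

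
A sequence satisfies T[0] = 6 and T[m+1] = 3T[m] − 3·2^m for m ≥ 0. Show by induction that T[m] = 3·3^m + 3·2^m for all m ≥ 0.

Base case: T[0] = 6, and 3·3^0 + 3·2^0 = 3 + 3 = 6.
Assume T[r] = 3·3^r + 3·2^r for some r ≥ 0.
Then T[r+1] = 3T[r] − 3·2^r = 3·(3·3^r + 3·2^r) − 3·2^r = 3·3^{r+1} + 9·2^r − 3·2^r = 3·3^{r+1} + 6·2^r = 3·3^{r+1} + 3·2^{r+1}.
Hence T[m] = 3·3^m + 3·2^m for every m ≥ 0, by induction.

T[m] = 3·3^m + 3·2^m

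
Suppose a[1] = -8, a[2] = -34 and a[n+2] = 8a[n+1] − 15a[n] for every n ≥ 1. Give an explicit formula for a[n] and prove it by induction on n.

Claim: a[n] = -3^n − 5^n.

Base cases: a[1] = -8 and -3^1 − 5^1 = -8; a[2] = -34 and -3^2 − 5^2 = -34.
Assume a[i] = -3^i − 5^i for all 1 ≤ i ≤ j, where j ≥ 2.
Then a[j+1] = 8a[j] − 15a[j−1] = 8·(-3^j − 5^j) − 15·(-3^{j−1} − 5^{j−1}) = -(8·3 − 15)3^{j−1} − (8·5 − 15)5^{j−1} = -9·3^{j−1} − 25·5^{j−1} = -3^{j+1} − 5^{j+1}.
Hence a[n] = -3^n − 5^n for every n ≥ 1, by strong induction.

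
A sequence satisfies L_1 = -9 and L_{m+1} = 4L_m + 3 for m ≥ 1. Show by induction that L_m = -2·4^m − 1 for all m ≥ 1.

Base case: L_1 = -9, and -2·4^1 − 1 = -8 − 1 = -9.
Assume L_r = -2·4^r − 1 for some r ≥ 1.
Then L_{r+1} = 4L_r + 3 = 4·(-2·4^r − 1) + 3 = -8·4^r − 4 + 3 = -2·4^{r+1} − 1.
Hence L_m = -2·4^m − 1 for every m ≥ 1, by induction.

L_m = -2·4^m − 1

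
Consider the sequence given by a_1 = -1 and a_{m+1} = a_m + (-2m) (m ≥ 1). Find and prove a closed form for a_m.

Claim: a_m = -m^2 + m − 1.

Base case: a_1 = -1, and -1^2 + 1 − 1 = -1.
Assume a_k = -k^2 + k − 1.
Then a_{k+1} = a_k + (-2k) = (-k^2 + k − 1) + (-2k) = -k^2 − k − 1,
and -(k+1)^2 + (k+1) − 1 = -k^2 − k − 1.
This completes the inductive step, so a_m = -m^2 + m − 1 for all m ≥ 1.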